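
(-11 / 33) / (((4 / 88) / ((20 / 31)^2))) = -8800 / 2883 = -3.05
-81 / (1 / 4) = -324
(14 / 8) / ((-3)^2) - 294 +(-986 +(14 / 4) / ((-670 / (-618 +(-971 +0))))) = -3833587 / 3015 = -1271.50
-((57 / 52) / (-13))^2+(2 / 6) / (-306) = -1719779 / 209751984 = -0.01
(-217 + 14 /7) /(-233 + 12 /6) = 215 /231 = 0.93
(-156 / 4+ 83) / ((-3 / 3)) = -44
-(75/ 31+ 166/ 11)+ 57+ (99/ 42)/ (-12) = 39.29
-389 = -389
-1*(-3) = 3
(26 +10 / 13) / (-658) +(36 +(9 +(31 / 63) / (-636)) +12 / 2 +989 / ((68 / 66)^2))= 3476162776043 / 3537583686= 982.64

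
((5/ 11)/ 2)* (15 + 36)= 255/ 22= 11.59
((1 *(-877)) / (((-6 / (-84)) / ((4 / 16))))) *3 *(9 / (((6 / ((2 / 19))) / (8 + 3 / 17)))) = -7679889 / 646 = -11888.37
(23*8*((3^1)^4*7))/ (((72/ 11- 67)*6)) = -27324/ 95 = -287.62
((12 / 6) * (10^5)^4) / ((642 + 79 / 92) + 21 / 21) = 3680000000000000000000 / 11847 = 310627162994851017.14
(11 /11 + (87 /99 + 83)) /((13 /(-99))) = -8403 /13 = -646.38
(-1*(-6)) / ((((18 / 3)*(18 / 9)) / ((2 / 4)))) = 1 / 4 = 0.25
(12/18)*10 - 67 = -181/3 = -60.33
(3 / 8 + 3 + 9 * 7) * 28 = 3717 / 2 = 1858.50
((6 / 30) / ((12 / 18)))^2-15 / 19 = -1329 / 1900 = -0.70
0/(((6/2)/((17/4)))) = 0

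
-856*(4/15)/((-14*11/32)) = 54784/1155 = 47.43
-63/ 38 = -1.66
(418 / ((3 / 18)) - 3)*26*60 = 3907800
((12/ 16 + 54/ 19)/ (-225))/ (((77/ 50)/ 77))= -91/ 114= -0.80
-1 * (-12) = 12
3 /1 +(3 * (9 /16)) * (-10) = -111 /8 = -13.88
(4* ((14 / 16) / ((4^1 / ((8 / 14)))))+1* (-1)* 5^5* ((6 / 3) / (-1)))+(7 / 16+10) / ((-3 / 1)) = 299857 / 48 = 6247.02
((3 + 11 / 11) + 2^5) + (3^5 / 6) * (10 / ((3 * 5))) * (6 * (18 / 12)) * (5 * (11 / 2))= 6718.50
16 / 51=0.31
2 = 2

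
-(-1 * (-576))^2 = -331776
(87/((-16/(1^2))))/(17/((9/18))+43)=-87/1232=-0.07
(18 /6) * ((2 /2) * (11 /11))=3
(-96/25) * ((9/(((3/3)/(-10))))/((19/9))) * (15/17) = 46656/323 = 144.45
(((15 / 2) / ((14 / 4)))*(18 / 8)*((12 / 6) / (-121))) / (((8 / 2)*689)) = -135 / 4668664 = -0.00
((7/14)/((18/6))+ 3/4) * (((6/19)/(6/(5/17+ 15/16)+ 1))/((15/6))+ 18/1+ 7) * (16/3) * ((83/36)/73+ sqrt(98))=853772777/220986549+ 41145676 * sqrt(2)/48051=1214.84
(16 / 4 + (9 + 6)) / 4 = 19 / 4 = 4.75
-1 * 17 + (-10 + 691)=664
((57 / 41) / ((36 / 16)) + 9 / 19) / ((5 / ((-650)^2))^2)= 18214777750000 / 2337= 7794085472.83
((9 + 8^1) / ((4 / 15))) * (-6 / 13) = -765 / 26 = -29.42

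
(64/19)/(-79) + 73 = 109509/1501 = 72.96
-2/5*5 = -2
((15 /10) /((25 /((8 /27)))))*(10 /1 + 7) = 68 /225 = 0.30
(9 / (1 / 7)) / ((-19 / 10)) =-630 / 19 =-33.16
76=76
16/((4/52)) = 208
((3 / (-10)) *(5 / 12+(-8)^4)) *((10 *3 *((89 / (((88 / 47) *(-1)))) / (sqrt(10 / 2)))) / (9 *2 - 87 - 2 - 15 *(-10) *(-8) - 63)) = -616871193 *sqrt(5) / 2347840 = -587.50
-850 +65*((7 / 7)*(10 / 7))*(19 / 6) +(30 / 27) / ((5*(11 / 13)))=-555.69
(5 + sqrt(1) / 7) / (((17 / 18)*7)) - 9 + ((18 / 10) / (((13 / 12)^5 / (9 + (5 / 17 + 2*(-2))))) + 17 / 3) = 3554608150 / 927861207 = 3.83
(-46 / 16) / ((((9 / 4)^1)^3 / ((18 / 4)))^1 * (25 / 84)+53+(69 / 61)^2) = -9585296 / 183480379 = -0.05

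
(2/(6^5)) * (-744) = -31/162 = -0.19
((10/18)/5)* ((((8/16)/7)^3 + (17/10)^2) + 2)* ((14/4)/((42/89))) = 29857631/7408800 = 4.03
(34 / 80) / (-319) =-17 / 12760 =-0.00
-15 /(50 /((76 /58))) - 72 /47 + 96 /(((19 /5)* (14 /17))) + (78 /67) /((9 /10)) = 30.05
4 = 4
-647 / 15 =-43.13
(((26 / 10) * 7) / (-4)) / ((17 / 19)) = -1729 / 340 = -5.09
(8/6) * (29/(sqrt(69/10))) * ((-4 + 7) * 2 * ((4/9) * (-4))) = -3712 * sqrt(690)/621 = -157.01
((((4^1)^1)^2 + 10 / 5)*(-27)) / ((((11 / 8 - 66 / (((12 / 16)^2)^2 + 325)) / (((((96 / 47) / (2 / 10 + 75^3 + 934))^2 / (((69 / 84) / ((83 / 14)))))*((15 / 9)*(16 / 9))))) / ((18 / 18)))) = -10295590912000 / 49753419704615299959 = -0.00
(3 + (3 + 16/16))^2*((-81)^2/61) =321489/61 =5270.31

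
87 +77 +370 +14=548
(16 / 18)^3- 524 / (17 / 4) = -1519280 / 12393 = -122.59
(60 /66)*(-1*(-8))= 80 /11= 7.27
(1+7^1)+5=13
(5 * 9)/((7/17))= 765/7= 109.29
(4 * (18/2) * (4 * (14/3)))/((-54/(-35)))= 3920/9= 435.56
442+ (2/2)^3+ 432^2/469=394391/469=840.92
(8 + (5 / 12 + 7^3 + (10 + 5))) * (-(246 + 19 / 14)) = -15226811 / 168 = -90635.78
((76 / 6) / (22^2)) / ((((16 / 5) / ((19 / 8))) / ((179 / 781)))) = 323095 / 72576768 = 0.00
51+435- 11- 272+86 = 289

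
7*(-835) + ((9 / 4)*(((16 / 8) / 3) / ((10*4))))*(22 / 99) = -701399 / 120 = -5844.99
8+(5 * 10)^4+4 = 6250012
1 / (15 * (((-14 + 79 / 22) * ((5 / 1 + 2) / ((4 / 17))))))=-88 / 408765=-0.00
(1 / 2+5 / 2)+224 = 227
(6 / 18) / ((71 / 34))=34 / 213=0.16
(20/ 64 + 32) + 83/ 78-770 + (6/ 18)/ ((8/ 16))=-153079/ 208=-735.96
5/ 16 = 0.31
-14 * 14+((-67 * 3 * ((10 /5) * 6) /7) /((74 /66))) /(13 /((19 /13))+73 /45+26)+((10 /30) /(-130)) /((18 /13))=-204.42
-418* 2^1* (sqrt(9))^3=-22572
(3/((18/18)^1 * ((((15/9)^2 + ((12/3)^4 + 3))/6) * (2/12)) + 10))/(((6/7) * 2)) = 0.10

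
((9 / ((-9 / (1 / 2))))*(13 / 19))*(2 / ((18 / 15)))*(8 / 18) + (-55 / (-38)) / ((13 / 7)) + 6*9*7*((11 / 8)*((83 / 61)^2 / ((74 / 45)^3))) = 216.91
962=962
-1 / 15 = -0.07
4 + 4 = 8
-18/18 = -1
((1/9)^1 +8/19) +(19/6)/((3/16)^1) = 331/19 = 17.42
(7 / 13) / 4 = 7 / 52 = 0.13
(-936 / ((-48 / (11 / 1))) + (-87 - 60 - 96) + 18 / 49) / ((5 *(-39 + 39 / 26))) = 919 / 6125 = 0.15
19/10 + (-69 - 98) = -1651/10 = -165.10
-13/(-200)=13/200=0.06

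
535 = 535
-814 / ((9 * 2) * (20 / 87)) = -11803 / 60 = -196.72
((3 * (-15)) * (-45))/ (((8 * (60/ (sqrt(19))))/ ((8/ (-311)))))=-135 * sqrt(19)/ 1244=-0.47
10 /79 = 0.13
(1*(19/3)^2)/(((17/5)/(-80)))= -943.79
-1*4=-4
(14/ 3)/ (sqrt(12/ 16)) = 28 *sqrt(3)/ 9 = 5.39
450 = 450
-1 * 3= -3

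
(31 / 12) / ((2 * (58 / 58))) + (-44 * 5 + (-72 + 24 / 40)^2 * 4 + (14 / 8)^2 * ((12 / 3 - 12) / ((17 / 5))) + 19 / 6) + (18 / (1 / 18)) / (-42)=1439522401 / 71400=20161.38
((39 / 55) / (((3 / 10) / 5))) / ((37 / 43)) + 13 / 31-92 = -982183 / 12617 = -77.85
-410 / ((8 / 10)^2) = -5125 / 8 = -640.62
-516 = -516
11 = 11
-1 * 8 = -8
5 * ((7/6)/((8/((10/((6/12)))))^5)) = 569.66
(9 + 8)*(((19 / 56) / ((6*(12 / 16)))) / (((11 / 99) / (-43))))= -13889 / 28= -496.04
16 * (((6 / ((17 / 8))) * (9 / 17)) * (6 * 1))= 41472 / 289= 143.50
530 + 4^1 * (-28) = 418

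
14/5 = 2.80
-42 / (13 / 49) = -2058 / 13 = -158.31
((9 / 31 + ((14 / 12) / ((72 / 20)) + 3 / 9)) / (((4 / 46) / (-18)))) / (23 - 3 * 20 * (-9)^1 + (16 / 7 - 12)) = -510853 / 1440756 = -0.35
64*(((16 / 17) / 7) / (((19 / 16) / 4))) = 65536 / 2261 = 28.99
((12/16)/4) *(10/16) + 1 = 143/128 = 1.12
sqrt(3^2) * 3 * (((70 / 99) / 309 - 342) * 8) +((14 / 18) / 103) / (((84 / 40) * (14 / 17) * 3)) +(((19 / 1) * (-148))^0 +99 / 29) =-458657800373 / 18629919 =-24619.42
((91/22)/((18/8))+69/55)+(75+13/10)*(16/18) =11701/165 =70.92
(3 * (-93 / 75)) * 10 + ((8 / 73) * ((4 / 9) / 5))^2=-401432546 / 10791225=-37.20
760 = 760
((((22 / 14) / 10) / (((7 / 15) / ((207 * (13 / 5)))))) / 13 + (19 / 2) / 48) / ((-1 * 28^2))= -332543 / 18439680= -0.02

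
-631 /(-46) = 631 /46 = 13.72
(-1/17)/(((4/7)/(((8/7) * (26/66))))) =-26/561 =-0.05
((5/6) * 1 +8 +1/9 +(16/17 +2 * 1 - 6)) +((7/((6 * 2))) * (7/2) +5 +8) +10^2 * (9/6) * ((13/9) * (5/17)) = 6095/72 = 84.65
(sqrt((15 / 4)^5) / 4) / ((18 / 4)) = 25 * sqrt(15) / 64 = 1.51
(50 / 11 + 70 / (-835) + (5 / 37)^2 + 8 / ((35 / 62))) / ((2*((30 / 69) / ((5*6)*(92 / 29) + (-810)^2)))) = 35926831056604527 / 2552575795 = 14074736.24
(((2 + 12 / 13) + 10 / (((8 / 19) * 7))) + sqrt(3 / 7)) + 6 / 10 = sqrt(21) / 7 + 12587 / 1820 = 7.57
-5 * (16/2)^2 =-320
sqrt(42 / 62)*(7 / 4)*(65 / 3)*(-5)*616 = -350350*sqrt(651) / 93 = -96119.09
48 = 48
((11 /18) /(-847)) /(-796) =1 /1103256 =0.00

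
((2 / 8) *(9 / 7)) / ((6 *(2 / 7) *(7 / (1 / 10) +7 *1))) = 3 / 1232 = 0.00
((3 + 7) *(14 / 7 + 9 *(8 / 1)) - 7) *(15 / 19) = 10995 / 19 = 578.68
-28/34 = -0.82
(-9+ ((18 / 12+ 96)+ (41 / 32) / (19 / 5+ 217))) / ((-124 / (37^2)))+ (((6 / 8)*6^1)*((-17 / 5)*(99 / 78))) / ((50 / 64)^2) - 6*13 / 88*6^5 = -15467710911239623 / 1957612800000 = -7901.31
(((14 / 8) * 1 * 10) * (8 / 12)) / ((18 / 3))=35 / 18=1.94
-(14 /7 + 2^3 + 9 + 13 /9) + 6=-130 /9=-14.44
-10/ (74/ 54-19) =135/ 238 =0.57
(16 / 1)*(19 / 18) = 152 / 9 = 16.89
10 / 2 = 5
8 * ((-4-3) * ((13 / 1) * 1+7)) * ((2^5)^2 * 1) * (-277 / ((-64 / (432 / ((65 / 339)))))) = -145388888064 / 13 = -11183760620.31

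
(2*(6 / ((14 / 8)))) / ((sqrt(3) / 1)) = 16*sqrt(3) / 7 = 3.96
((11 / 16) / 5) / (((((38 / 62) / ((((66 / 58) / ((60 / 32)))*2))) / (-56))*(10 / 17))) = -1785476 / 68875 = -25.92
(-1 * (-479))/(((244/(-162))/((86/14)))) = -1668357/854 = -1953.58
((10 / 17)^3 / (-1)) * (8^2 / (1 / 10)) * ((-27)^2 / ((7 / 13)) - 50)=-169849.09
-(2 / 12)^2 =-1 / 36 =-0.03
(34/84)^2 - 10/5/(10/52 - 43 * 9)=0.17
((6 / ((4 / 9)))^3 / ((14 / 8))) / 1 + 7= 1412.93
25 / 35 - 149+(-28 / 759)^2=-597966590 / 4032567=-148.28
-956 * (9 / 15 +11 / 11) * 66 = -504768 / 5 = -100953.60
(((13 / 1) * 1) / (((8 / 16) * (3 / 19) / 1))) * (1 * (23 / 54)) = 5681 / 81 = 70.14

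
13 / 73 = 0.18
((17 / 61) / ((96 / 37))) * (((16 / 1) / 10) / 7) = 629 / 25620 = 0.02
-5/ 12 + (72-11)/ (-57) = -113/ 76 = -1.49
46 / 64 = 23 / 32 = 0.72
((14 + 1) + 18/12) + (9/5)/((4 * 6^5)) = 285121/17280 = 16.50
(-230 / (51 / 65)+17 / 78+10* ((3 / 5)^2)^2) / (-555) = 48336563 / 91991250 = 0.53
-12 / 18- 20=-62 / 3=-20.67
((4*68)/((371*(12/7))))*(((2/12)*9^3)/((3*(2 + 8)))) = 459/265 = 1.73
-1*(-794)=794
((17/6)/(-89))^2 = 289/285156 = 0.00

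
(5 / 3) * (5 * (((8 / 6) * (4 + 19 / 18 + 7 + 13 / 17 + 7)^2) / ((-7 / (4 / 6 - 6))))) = 3325.65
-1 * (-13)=13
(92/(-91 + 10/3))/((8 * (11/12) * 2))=-207/2893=-0.07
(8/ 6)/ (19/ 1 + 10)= 4/ 87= 0.05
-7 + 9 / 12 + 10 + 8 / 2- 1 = 27 / 4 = 6.75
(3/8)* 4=3/2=1.50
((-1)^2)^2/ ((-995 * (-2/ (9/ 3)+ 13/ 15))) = -1/ 199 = -0.01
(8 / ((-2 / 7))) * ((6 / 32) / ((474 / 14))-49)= 433503 / 316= 1371.84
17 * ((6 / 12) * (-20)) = -170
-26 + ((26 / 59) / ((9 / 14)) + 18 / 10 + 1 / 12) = -248839 / 10620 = -23.43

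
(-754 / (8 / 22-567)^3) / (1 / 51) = 51182274 / 242153851337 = 0.00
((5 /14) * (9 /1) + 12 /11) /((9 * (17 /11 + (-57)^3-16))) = -17 /6581988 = -0.00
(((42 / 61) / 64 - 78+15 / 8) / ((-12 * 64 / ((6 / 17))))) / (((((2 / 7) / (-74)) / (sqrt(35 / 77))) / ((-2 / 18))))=0.68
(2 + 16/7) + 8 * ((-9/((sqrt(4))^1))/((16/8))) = -96/7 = -13.71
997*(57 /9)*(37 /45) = 5191.79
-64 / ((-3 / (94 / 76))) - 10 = 934 / 57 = 16.39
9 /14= 0.64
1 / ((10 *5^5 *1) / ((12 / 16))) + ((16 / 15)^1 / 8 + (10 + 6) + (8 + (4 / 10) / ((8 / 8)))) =9200009 / 375000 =24.53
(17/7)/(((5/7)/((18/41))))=306/205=1.49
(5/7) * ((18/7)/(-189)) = -10/1029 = -0.01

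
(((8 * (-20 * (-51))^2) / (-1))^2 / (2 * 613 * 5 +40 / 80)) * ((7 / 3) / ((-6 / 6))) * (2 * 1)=-215524270080000 / 4087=-52734100827.01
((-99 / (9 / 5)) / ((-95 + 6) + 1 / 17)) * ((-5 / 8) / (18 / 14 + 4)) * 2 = -4675 / 31968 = -0.15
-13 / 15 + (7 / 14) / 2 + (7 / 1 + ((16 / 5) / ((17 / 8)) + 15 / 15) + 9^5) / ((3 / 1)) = 20079263 / 1020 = 19685.55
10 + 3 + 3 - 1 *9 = 7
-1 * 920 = -920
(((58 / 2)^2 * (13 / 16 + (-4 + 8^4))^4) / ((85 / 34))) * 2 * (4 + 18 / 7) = 10163027830764276971125 / 8192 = 1240603983247592403.70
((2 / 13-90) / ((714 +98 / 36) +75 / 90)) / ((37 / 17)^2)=-1518984 / 57466513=-0.03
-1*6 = -6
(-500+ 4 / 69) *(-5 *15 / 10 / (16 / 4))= 21560 / 23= 937.39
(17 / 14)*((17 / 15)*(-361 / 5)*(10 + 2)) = -1192.33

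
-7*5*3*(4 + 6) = -1050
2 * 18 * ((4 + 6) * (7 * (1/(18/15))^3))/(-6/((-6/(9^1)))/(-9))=-4375/3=-1458.33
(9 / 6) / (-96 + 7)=-0.02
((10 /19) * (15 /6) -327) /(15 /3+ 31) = -1547 /171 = -9.05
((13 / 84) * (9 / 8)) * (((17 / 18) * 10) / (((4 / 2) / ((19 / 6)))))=2.60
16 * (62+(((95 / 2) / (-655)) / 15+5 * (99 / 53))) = 1141.36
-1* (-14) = 14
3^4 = 81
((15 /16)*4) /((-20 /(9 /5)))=-27 /80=-0.34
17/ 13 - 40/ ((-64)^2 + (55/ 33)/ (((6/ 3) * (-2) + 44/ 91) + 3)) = 9737057/ 7502053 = 1.30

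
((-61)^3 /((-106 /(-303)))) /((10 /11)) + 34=-756491633 /1060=-713671.35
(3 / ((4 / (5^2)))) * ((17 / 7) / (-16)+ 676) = 5677125 / 448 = 12672.15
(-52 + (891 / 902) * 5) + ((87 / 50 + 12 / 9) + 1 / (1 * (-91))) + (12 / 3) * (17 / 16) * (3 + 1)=-7554892 / 279825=-27.00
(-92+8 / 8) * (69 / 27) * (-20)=41860 / 9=4651.11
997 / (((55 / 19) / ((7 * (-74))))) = -9812474 / 55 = -178408.62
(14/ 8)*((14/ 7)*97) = 339.50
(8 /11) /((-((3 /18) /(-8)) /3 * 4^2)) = 72 /11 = 6.55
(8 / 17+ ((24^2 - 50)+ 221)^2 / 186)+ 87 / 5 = 15904433 / 5270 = 3017.92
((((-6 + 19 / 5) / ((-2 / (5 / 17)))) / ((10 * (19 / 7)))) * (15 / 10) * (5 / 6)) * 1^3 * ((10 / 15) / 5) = 77 / 38760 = 0.00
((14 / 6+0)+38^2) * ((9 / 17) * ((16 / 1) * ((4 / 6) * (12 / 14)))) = 833088 / 119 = 7000.74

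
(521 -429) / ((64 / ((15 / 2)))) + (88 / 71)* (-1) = 21679 / 2272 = 9.54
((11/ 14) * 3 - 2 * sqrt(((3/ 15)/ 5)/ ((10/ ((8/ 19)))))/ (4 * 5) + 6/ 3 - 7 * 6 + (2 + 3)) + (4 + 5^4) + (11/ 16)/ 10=667997/ 1120 - sqrt(95)/ 2375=596.42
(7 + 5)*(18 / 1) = 216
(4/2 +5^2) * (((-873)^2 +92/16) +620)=20594378.25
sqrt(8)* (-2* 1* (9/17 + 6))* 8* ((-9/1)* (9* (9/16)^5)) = 530909559* sqrt(2)/557056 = 1347.83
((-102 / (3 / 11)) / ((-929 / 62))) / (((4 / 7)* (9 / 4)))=162316 / 8361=19.41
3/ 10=0.30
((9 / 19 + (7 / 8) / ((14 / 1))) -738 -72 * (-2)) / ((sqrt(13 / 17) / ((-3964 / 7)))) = 178789283 * sqrt(221) / 6916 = 384310.84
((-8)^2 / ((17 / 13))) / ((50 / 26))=10816 / 425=25.45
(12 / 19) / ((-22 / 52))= -312 / 209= -1.49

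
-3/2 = -1.50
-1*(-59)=59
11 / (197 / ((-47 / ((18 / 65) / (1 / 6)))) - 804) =-33605 / 2477496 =-0.01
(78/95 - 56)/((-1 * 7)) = 5242/665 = 7.88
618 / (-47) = -618 / 47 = -13.15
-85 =-85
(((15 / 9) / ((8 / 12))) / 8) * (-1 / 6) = -5 / 96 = -0.05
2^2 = 4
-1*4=-4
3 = 3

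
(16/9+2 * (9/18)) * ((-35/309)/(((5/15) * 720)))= -175/133488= -0.00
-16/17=-0.94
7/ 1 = 7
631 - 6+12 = 637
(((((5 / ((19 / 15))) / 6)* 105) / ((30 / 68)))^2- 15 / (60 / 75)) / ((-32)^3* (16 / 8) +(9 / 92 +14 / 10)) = -4068173875 / 10882659431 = -0.37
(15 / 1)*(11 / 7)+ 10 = 235 / 7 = 33.57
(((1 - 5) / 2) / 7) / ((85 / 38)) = -76 / 595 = -0.13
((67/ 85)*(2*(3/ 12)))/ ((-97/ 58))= -1943/ 8245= -0.24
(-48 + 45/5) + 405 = 366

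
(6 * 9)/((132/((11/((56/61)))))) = 549/112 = 4.90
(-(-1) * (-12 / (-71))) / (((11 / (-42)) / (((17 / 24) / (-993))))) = 119 / 258511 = 0.00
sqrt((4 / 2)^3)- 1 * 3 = -3+2 * sqrt(2) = -0.17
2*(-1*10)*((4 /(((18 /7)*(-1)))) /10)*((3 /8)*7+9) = 36.17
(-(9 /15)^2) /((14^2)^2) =-9 /960400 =-0.00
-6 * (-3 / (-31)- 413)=76800 / 31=2477.42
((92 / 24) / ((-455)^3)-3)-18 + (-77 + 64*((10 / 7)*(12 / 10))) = 6620659477 / 565178250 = 11.71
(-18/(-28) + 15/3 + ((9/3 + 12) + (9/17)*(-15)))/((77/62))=93713/9163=10.23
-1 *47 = -47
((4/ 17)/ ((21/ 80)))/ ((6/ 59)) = 9440/ 1071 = 8.81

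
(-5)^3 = -125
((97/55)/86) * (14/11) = 679/26015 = 0.03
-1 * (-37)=37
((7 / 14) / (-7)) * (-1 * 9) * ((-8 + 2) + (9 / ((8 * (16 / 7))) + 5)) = -585 / 1792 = -0.33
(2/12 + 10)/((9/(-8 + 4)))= -122/27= -4.52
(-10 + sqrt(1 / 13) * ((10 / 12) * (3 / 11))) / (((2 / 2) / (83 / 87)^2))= -68890 / 7569 + 34445 * sqrt(13) / 2164734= -9.04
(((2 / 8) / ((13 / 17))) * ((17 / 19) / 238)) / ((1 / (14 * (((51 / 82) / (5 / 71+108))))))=61557 / 621635768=0.00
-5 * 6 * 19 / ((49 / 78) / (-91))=577980 / 7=82568.57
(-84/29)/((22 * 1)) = -42/319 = -0.13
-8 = -8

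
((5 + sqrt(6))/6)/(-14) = -5/84 - sqrt(6)/84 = -0.09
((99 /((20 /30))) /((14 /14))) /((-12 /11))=-1089 /8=-136.12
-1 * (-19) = 19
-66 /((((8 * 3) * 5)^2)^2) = -11 /34560000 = -0.00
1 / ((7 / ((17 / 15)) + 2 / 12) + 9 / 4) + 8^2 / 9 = 114028 / 15777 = 7.23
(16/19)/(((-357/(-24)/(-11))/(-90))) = 126720/2261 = 56.05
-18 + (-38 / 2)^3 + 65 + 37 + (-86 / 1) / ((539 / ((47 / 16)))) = -29215821 / 4312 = -6775.47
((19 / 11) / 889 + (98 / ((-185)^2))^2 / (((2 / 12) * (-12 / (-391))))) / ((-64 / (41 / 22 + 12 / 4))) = -0.00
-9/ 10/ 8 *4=-9/ 20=-0.45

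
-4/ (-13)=4/ 13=0.31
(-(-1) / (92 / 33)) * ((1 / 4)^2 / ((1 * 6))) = 0.00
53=53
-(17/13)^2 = -1.71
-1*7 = -7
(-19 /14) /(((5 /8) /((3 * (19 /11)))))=-4332 /385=-11.25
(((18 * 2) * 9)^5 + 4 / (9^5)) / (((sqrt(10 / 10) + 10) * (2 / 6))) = 210832519264920580 / 216513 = 973763789079.27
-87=-87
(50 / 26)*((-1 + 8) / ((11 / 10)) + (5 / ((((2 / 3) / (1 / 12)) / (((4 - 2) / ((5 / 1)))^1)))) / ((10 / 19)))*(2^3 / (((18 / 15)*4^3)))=25075 / 18304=1.37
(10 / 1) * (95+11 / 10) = 961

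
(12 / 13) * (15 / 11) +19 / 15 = 5417 / 2145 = 2.53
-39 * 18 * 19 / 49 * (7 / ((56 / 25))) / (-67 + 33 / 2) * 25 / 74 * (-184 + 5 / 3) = -759988125 / 732452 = -1037.59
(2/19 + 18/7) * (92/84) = 8188/2793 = 2.93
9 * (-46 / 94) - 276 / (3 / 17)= -73715 / 47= -1568.40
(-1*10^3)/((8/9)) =-1125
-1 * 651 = -651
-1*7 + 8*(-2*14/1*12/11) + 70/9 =-24115/99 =-243.59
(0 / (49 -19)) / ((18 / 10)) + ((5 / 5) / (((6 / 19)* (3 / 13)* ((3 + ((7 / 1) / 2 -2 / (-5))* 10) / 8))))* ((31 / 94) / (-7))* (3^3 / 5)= -7657 / 11515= -0.66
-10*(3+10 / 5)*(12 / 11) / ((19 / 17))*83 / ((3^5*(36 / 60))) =-1411000 / 50787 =-27.78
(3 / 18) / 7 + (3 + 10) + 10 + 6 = 29.02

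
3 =3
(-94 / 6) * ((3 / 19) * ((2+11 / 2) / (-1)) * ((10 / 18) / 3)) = 1175 / 342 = 3.44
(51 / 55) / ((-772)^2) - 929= -929.00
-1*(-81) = 81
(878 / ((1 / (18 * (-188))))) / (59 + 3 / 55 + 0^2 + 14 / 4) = -326826720 / 6881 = -47496.98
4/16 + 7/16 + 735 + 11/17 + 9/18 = 200419/272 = 736.83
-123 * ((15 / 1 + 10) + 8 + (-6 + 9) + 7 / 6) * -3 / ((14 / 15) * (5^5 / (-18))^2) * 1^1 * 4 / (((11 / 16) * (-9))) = -0.32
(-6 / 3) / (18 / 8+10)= -8 / 49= -0.16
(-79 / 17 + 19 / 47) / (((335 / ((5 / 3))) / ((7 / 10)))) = -0.01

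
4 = 4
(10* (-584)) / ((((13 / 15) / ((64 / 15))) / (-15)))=5606400 / 13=431261.54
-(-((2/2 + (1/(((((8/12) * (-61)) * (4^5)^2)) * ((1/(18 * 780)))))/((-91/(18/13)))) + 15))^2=-135519735237623593609/529373634267971584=-256.00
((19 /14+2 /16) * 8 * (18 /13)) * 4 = 5976 /91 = 65.67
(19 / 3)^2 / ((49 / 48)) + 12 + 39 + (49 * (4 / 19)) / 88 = 5555317 / 61446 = 90.41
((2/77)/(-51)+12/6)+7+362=1456915/3927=371.00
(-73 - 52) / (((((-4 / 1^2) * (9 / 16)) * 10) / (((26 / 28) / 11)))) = 0.47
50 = 50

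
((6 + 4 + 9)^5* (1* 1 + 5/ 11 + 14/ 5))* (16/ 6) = 1545085776/ 55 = 28092468.65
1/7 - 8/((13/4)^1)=-211/91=-2.32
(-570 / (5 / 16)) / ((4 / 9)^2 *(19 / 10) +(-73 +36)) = 738720 / 14833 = 49.80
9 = 9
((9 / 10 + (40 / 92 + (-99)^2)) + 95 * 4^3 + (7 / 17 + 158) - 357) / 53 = 61323449 / 207230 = 295.92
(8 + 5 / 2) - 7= 7 / 2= 3.50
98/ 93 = 1.05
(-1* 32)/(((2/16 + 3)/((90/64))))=-14.40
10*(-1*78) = -780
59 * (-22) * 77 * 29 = -2898434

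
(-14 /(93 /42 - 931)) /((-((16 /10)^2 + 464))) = -1225 /37916748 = -0.00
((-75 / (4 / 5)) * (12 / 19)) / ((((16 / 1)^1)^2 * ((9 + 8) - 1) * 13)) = -1125 / 1011712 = -0.00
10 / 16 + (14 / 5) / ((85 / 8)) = 3021 / 3400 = 0.89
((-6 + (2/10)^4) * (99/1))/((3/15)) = -2969.21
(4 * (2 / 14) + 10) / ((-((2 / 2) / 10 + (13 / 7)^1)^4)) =-253820000 / 352275361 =-0.72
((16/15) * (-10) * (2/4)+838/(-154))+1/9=-7390/693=-10.66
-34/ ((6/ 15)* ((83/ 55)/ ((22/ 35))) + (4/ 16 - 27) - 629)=82280/ 1584591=0.05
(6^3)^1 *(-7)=-1512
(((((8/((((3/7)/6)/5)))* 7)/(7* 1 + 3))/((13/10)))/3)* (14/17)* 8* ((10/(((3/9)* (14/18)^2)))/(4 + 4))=907200/221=4104.98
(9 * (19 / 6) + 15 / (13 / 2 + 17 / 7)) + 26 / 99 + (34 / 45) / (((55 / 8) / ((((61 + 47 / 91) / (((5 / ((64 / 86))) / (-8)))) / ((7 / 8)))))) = 14401086929 / 677927250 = 21.24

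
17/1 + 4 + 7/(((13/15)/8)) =1113/13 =85.62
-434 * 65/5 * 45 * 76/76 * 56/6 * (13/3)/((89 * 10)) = -1026844/89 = -11537.57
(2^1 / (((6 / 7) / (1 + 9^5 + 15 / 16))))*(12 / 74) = 6613705 / 296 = 22343.60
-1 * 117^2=-13689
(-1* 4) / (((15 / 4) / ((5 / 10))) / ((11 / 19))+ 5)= -0.22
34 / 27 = 1.26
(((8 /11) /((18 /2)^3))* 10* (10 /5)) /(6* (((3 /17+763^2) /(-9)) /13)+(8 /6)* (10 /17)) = -2210 /3306706821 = -0.00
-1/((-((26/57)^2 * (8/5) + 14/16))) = 129960/156979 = 0.83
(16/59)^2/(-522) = -128/908541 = -0.00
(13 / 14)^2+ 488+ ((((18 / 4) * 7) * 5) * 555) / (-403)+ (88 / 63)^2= 1752476809 / 6398028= 273.91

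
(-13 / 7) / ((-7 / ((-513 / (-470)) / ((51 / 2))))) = 2223 / 195755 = 0.01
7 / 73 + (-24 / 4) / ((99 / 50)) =-7069 / 2409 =-2.93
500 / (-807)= -500 / 807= -0.62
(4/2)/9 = 2/9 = 0.22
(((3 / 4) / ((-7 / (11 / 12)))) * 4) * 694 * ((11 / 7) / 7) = -41987 / 686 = -61.21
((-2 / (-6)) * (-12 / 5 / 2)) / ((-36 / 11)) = 11 / 90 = 0.12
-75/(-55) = 15/11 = 1.36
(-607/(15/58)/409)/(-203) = 1214/42945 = 0.03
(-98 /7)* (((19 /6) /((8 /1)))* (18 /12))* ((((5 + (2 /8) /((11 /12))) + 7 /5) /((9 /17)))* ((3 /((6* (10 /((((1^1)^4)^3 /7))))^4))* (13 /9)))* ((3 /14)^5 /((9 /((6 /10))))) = -1541033 /3506474797056000000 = -0.00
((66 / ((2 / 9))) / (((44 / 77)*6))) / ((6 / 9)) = 2079 / 16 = 129.94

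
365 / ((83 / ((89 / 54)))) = 32485 / 4482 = 7.25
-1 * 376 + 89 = -287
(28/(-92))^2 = 49/529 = 0.09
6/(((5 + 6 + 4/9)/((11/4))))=297/206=1.44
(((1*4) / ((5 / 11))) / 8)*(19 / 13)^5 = 27237089 / 3712930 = 7.34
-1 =-1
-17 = -17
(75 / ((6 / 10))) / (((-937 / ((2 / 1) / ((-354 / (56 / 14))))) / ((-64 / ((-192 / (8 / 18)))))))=2000 / 4477923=0.00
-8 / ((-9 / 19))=152 / 9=16.89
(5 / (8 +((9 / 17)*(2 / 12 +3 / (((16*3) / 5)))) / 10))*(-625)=-8500000 / 21829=-389.39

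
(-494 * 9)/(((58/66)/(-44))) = 6455592/29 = 222606.62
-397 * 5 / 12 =-1985 / 12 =-165.42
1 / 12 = 0.08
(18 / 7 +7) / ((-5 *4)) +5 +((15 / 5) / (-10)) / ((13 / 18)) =7473 / 1820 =4.11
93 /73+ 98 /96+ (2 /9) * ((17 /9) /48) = 653803 /283824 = 2.30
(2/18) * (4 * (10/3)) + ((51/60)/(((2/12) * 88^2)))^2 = 1.48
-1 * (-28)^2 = -784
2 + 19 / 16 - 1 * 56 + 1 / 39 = -32939 / 624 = -52.79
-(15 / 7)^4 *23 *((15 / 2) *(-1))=17465625 / 4802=3637.16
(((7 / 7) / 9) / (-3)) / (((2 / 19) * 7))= -19 / 378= -0.05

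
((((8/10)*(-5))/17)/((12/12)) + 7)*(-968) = -111320/17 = -6548.24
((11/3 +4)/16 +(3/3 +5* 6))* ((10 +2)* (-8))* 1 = -3022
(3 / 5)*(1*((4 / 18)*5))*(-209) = -418 / 3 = -139.33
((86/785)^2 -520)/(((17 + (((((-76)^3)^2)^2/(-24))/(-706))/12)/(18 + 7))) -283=-283.00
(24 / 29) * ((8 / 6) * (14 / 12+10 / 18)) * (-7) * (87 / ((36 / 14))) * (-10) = 121520 / 27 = 4500.74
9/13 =0.69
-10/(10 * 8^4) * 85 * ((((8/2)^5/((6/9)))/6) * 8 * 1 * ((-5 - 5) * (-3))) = -1275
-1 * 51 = -51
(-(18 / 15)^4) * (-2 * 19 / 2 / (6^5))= 19 / 3750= 0.01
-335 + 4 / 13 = -334.69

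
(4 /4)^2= 1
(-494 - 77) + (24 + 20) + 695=168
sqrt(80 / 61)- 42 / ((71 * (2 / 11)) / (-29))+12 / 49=4 * sqrt(305) / 61+329103 / 3479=95.74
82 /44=41 /22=1.86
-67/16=-4.19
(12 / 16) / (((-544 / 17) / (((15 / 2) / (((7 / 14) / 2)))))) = -45 / 64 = -0.70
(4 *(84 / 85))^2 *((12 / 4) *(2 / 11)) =677376 / 79475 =8.52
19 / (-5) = -19 / 5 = -3.80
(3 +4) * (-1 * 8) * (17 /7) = -136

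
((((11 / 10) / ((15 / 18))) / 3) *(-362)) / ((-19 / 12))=47784 / 475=100.60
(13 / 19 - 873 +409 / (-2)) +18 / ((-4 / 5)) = -20887 / 19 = -1099.32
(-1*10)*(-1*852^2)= 7259040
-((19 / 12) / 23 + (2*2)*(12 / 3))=-4435 / 276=-16.07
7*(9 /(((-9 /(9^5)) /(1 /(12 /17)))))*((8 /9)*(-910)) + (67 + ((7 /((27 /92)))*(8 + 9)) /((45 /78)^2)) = 2877495102373 /6075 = 473661745.25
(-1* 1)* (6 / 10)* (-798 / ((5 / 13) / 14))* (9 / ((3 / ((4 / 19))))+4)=2018016 / 25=80720.64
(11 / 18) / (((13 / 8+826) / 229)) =10076 / 59589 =0.17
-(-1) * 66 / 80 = 0.82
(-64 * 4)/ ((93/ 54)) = -4608/ 31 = -148.65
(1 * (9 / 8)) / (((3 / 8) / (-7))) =-21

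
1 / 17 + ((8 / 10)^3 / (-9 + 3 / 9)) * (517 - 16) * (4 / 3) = -1088551 / 27625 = -39.40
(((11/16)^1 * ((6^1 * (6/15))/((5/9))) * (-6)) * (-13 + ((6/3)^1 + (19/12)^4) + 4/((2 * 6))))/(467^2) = 0.00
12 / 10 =6 / 5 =1.20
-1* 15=-15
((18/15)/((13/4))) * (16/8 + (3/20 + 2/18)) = 814/975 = 0.83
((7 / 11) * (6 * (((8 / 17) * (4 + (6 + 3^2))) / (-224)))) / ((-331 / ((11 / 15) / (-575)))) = -0.00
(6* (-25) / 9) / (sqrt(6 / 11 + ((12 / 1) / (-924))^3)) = -3850* sqrt(19174309) / 747051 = -22.57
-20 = -20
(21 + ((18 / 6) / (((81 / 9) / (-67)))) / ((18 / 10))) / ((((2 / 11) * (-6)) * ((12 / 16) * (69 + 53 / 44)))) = -112288 / 750627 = -0.15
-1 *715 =-715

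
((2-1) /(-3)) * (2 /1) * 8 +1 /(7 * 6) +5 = -13 /42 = -0.31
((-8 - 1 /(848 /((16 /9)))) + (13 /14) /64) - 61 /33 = -46242445 /4701312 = -9.84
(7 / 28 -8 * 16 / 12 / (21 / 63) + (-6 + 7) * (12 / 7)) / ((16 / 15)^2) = -189225 / 7168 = -26.40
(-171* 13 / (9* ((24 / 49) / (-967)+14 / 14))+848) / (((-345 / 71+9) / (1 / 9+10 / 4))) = 378.90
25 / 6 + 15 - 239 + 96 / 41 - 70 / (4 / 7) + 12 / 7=-338.28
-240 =-240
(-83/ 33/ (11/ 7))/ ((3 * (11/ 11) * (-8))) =581/ 8712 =0.07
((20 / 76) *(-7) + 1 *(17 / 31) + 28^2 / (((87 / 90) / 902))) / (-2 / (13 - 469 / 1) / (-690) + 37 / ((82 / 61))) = 4242018666119760 / 159604485521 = 26578.32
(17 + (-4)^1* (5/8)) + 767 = 1563/2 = 781.50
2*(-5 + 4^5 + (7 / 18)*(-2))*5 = 10182.22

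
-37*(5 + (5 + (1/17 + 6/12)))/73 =-13283/2482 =-5.35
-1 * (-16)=16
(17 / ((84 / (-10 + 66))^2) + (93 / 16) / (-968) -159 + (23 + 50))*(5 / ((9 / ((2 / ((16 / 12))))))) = -54676825 / 836352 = -65.38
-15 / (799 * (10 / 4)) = -6 / 799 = -0.01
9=9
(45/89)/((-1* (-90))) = 1/178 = 0.01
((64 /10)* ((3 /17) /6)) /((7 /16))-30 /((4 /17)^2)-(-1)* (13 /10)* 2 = -2564901 /4760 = -538.84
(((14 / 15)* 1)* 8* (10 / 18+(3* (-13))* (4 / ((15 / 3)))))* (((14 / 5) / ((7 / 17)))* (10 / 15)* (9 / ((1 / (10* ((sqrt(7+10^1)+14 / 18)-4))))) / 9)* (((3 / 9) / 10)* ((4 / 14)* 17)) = 1479347072 / 273375-51011968* sqrt(17) / 30375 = -1512.95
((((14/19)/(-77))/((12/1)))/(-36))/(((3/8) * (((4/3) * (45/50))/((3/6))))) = 5/203148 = 0.00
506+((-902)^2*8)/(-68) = -1618606/17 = -95212.12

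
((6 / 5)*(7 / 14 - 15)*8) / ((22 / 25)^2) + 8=-20782 / 121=-171.75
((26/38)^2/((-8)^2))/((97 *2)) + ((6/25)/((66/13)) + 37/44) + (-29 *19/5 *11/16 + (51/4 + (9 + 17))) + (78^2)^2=45624654274780083/1232598400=37015019.88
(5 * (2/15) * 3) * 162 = 324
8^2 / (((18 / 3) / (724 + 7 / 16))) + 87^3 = 1998691 / 3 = 666230.33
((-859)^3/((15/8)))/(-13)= 5070718232/195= 26003683.24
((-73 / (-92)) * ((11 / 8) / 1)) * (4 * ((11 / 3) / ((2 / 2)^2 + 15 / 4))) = 8833 / 2622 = 3.37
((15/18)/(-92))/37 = -5/20424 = -0.00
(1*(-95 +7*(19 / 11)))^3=-758550528 / 1331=-569910.24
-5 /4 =-1.25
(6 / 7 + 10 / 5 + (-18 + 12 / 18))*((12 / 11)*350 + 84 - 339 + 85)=-708320 / 231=-3066.32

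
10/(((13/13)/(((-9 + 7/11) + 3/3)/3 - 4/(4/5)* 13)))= -7420/11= -674.55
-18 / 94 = -9 / 47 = -0.19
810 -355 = 455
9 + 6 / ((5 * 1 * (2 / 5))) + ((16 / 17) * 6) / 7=1524 / 119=12.81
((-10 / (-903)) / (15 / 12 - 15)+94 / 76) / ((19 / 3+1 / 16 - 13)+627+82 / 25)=93309400 / 47081787599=0.00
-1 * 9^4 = -6561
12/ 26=6/ 13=0.46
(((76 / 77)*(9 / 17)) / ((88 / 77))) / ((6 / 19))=1083 / 748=1.45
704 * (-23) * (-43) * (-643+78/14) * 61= -189508350592/7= -27072621513.14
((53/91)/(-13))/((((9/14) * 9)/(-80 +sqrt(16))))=8056/13689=0.59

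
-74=-74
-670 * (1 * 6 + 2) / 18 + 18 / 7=-295.21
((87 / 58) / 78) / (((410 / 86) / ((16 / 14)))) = 86 / 18655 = 0.00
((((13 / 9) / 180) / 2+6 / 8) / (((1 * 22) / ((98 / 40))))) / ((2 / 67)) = 8020369 / 2851200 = 2.81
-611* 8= -4888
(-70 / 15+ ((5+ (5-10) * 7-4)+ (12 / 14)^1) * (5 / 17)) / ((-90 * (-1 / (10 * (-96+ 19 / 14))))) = 3409225 / 22491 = 151.58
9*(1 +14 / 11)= 225 / 11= 20.45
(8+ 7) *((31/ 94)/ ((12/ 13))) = 2015/ 376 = 5.36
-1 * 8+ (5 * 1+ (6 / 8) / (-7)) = -87 / 28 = -3.11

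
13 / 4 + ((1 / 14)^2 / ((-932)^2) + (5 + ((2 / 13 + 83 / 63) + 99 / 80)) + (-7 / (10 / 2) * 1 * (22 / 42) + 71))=8089766974741 / 99596427840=81.23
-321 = -321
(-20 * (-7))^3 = 2744000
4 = 4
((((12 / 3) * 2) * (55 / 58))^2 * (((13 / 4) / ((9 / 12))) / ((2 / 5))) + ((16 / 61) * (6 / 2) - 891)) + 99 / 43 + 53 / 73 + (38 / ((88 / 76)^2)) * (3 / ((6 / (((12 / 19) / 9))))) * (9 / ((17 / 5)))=-259453698556006 / 993739820469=-261.09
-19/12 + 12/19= -217/228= -0.95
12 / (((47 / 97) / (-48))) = -55872 / 47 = -1188.77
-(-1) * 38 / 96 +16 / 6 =3.06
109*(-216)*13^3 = -51726168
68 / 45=1.51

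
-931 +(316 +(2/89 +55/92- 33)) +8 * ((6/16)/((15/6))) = -26454597/40940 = -646.18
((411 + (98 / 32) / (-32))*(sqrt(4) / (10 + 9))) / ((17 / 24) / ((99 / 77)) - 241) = -5680341 / 31577696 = -0.18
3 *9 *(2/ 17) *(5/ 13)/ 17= 270/ 3757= 0.07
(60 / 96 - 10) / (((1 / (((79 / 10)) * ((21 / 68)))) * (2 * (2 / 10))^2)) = -142.95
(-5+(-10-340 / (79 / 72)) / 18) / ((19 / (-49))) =793310 / 13509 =58.72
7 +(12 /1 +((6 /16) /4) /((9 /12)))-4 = 121 /8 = 15.12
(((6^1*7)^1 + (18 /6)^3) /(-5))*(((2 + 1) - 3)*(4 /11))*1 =0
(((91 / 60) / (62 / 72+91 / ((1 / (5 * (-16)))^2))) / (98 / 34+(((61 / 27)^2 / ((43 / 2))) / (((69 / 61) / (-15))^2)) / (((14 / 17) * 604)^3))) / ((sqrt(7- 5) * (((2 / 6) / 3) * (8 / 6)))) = 78523912194176052074016 * sqrt(2) / 25751778480351670754300652755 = 0.00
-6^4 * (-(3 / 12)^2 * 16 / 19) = 1296 / 19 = 68.21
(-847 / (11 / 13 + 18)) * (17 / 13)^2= -76.85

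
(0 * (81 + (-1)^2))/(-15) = 0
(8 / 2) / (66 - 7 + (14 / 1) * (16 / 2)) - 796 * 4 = -544460 / 171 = -3183.98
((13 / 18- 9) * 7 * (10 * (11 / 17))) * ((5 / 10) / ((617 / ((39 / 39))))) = -57365 / 188802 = -0.30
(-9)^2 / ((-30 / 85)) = -459 / 2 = -229.50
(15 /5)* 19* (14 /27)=266 /9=29.56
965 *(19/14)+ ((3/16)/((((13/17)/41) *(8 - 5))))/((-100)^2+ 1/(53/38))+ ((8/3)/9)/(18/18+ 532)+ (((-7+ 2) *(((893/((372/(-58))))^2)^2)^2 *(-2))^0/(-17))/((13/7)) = 19019872188302305/14523287137632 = 1309.61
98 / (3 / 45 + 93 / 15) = 735 / 47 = 15.64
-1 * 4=-4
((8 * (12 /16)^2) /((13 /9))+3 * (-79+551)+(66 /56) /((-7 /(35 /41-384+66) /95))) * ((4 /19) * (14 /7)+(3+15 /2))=70897.71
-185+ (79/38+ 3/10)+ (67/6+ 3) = -96019/570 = -168.45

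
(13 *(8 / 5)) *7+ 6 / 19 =145.92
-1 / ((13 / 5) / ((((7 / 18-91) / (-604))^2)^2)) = -35382282729605 / 181627300110716928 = -0.00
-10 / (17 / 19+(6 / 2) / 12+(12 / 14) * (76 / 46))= -24472 / 6267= -3.90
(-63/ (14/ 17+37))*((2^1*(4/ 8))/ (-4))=1071/ 2572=0.42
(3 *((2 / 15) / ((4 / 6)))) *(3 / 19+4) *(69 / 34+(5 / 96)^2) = 25151783 / 4961280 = 5.07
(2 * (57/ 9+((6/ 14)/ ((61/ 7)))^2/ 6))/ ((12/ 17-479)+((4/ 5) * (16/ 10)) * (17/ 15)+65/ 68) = -1201959500/ 45154829893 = -0.03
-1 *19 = -19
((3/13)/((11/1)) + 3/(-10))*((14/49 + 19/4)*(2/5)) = -0.56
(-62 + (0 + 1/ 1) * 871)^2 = 654481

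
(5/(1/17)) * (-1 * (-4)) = 340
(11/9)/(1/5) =55/9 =6.11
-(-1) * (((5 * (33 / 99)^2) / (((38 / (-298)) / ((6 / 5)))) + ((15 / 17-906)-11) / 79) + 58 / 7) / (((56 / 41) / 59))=-5534147077 / 15003996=-368.84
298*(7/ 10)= 1043/ 5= 208.60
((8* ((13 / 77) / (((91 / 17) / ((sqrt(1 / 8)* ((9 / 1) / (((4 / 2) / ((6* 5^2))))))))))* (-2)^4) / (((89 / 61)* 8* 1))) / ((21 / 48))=44798400* sqrt(2) / 335797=188.67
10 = 10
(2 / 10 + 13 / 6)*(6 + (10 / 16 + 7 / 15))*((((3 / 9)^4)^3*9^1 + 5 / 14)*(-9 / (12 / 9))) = -17839844039 / 440899200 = -40.46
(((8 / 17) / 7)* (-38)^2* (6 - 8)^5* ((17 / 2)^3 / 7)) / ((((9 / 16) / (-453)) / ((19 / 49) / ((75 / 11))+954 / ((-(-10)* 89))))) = 11911567917228032 / 48080025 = 247744628.19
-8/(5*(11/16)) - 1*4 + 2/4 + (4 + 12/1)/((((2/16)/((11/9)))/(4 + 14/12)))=2383333/2970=802.47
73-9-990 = -926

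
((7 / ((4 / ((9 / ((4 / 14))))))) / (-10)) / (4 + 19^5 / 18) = -3969 / 99046840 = -0.00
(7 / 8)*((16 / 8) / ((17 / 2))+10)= 609 / 68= 8.96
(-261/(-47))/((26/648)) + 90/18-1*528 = -384.60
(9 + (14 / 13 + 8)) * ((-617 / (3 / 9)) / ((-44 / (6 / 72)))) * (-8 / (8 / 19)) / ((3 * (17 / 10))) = -13774525 / 58344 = -236.09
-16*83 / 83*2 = -32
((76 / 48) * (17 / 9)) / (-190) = -17 / 1080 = -0.02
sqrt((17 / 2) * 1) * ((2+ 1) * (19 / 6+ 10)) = 79 * sqrt(34) / 4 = 115.16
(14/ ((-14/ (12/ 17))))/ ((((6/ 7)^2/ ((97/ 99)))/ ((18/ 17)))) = -9506/ 9537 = -1.00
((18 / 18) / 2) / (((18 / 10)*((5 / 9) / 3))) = 3 / 2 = 1.50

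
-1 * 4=-4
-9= -9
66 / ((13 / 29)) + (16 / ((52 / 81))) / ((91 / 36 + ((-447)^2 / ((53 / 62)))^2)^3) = 322767538618714880664777049004390871022855257857214 / 2192256009427008071390857699611847945489077979471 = 147.23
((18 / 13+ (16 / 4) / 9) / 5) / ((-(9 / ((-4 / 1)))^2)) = -3424 / 47385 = -0.07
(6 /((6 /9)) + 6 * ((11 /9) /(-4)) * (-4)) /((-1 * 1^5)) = -49 /3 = -16.33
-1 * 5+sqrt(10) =-5+sqrt(10) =-1.84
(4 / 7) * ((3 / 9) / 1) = 4 / 21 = 0.19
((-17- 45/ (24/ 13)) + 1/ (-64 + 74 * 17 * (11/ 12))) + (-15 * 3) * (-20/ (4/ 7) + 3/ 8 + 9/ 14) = 272241733/ 182980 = 1487.82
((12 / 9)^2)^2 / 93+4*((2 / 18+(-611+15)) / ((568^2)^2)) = 6661515215233 / 196020421604352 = 0.03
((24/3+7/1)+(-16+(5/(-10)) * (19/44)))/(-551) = 107/48488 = 0.00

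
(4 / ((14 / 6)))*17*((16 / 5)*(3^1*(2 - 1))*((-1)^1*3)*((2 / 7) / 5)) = -58752 / 1225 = -47.96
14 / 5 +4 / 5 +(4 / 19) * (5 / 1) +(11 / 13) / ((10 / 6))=6373 / 1235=5.16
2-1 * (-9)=11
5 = 5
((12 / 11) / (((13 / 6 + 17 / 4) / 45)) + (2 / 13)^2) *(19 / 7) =20.83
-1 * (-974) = 974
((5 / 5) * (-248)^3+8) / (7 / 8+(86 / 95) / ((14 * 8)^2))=-3029445995520 / 173801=-17430544.10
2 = 2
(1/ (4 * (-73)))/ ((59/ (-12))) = 0.00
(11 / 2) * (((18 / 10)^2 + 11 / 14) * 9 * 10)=1992.73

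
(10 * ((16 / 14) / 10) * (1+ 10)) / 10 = 44 / 35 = 1.26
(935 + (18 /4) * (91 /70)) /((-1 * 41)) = -18817 /820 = -22.95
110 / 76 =55 / 38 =1.45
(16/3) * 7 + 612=1948/3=649.33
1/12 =0.08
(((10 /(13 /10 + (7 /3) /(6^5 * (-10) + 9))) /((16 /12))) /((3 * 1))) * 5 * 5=145783125 /3032219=48.08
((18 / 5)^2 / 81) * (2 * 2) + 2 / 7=162 / 175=0.93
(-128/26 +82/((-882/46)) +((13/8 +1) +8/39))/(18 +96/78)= -58427/176400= -0.33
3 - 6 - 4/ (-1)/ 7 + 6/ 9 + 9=152/ 21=7.24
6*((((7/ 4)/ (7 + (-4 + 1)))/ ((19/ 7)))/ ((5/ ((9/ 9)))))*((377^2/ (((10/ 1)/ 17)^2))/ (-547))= -6038066307/ 41572000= -145.24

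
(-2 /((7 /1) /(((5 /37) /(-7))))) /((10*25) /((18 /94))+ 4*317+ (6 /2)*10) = 45 /21241108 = 0.00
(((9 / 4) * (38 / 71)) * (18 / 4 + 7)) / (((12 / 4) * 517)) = 1311 / 146828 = 0.01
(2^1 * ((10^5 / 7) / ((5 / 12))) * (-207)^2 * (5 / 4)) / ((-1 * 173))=-25709400000 / 1211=-21229892.65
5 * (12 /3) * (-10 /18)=-100 /9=-11.11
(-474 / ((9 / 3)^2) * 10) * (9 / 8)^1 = -592.50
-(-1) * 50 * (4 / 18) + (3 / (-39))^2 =16909 / 1521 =11.12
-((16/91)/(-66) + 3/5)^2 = -80442961/225450225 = -0.36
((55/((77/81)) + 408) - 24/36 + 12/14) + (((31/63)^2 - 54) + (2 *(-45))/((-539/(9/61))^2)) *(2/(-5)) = 42691564152197/87563319921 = 487.55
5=5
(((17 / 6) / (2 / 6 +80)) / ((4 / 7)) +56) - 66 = -19161 / 1928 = -9.94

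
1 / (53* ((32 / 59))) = 59 / 1696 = 0.03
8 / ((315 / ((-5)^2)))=40 / 63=0.63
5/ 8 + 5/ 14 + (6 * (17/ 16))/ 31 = 1031/ 868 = 1.19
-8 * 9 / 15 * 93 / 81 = -248 / 45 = -5.51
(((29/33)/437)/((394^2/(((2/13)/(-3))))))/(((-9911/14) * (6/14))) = 1421/648979781764743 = 0.00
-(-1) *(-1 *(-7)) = 7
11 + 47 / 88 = 11.53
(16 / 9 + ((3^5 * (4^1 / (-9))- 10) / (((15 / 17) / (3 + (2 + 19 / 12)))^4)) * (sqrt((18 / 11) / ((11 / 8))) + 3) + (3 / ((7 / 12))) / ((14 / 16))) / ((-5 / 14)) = 9404807698390091 / 2245320000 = 4188626.88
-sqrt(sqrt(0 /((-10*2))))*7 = 0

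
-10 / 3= -3.33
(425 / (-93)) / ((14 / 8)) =-1700 / 651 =-2.61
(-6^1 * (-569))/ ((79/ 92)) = 314088/ 79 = 3975.80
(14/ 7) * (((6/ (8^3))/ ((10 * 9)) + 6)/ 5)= 46081/ 19200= 2.40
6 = 6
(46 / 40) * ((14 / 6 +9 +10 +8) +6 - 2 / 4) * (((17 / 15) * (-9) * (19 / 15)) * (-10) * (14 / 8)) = 10868627 / 1200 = 9057.19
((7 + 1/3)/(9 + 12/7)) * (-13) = -8.90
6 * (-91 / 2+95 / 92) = -12273 / 46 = -266.80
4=4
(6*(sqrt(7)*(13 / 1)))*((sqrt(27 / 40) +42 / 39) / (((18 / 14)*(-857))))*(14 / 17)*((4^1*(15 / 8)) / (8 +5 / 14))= -0.26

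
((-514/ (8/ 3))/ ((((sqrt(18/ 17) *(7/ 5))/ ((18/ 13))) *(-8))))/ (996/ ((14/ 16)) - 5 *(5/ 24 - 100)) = 34695 *sqrt(34)/ 14302964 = 0.01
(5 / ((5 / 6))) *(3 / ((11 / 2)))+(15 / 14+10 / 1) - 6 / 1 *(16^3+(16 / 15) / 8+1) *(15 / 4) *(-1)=7099388 / 77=92199.84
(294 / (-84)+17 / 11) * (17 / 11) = -731 / 242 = -3.02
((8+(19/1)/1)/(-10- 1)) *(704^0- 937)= 25272/11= 2297.45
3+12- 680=-665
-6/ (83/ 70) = -420/ 83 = -5.06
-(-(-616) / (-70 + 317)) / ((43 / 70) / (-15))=646800 / 10621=60.90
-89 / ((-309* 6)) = 89 / 1854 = 0.05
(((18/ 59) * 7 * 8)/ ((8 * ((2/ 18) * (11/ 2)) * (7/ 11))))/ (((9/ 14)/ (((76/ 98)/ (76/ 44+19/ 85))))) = 2805/ 826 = 3.40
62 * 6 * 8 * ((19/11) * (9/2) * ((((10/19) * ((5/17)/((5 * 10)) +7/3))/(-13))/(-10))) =2662776/12155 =219.07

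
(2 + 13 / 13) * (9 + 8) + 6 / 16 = 411 / 8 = 51.38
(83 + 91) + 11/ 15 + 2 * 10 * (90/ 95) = 193.68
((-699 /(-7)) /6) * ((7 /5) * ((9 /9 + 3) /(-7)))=-466 /35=-13.31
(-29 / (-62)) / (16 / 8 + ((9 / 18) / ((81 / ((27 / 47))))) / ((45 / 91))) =184005 / 789601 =0.23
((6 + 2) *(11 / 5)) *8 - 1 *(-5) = 729 / 5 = 145.80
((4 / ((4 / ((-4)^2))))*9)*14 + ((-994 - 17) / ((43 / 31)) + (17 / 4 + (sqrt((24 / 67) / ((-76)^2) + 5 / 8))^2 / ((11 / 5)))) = 118218633171 / 91523608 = 1291.67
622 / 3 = 207.33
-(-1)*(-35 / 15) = -7 / 3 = -2.33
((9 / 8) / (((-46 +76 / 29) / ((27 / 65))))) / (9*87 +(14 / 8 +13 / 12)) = -0.00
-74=-74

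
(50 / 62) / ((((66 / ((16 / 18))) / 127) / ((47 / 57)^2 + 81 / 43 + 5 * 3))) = 31162764700 / 1286282349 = 24.23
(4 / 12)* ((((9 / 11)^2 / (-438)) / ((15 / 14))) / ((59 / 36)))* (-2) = 1512 / 2605735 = 0.00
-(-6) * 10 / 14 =30 / 7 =4.29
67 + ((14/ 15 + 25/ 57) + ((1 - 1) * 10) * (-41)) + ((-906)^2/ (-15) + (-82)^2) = -13660058/ 285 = -47930.03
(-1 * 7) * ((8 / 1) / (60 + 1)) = -56 / 61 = -0.92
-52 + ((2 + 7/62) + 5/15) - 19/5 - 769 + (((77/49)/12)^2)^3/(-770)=-626894030708653637/762316728606720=-822.35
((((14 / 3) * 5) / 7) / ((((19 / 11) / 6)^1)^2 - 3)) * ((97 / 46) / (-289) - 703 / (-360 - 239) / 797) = 268347089340 / 40323094394887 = 0.01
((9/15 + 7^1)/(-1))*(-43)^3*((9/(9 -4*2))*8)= 217531152/5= 43506230.40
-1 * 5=-5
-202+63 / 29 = -5795 / 29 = -199.83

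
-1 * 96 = -96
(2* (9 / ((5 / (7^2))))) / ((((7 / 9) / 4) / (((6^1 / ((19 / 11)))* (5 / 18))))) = 16632 / 19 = 875.37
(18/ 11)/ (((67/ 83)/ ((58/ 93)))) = 28884/ 22847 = 1.26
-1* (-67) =67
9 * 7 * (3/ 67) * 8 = 1512/ 67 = 22.57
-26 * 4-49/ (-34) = -3487/ 34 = -102.56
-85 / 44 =-1.93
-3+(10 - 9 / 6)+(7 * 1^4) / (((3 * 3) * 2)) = 53 / 9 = 5.89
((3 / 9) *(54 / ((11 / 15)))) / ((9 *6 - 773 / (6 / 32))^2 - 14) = 243 / 163884941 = 0.00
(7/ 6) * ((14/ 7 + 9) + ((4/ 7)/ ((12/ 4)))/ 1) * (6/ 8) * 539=126665/ 24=5277.71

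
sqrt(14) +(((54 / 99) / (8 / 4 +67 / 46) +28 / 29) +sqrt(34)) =18992 / 16907 +sqrt(14) +sqrt(34) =10.70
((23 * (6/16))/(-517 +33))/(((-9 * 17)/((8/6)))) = 23/148104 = 0.00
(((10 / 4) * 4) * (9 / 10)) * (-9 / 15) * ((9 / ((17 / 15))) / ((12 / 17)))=-243 / 4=-60.75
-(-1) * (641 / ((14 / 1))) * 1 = 641 / 14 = 45.79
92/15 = 6.13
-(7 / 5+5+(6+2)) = -72 / 5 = -14.40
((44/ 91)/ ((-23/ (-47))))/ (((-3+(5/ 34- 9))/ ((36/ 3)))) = -843744/ 843479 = -1.00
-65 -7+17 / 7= -487 / 7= -69.57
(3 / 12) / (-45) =-1 / 180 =-0.01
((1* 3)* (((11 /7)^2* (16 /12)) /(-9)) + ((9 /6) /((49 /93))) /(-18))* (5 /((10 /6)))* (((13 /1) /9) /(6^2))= -28795 /190512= -0.15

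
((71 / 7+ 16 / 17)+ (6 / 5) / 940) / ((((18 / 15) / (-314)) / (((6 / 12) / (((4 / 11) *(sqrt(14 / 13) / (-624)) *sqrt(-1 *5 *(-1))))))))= 69598257157 *sqrt(910) / 1957550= 1072521.97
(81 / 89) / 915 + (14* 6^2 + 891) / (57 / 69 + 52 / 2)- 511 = -459.00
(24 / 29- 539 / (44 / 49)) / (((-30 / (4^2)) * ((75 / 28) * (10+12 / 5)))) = 62804 / 6525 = 9.63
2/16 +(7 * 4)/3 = 227/24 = 9.46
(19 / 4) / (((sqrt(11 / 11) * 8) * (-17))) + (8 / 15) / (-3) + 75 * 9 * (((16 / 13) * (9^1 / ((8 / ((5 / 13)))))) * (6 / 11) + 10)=316094440187 / 45508320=6945.86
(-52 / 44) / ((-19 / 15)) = 195 / 209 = 0.93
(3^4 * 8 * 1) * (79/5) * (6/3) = 102384/5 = 20476.80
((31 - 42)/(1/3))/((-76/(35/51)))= 385/1292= 0.30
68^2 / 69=4624 / 69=67.01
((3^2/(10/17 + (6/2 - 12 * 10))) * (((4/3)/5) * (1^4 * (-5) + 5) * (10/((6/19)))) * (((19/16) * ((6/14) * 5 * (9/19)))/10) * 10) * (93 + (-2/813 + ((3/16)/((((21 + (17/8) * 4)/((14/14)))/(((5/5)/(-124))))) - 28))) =0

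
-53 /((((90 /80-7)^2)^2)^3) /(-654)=1821066133504 /37994614976626185084807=0.00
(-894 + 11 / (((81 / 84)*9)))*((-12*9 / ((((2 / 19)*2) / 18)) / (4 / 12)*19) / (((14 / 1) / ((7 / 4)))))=117469761 / 2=58734880.50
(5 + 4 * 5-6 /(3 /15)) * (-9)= 45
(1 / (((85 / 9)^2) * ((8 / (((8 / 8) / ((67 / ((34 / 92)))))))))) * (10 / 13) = 81 / 13622440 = 0.00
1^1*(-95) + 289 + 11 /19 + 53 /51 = 195.62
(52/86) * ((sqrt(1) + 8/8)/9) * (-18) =-104/43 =-2.42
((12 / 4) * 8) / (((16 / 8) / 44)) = 528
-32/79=-0.41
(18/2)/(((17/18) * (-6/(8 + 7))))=-405/17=-23.82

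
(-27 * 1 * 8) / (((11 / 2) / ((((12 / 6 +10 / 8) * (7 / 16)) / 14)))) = -351 / 88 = -3.99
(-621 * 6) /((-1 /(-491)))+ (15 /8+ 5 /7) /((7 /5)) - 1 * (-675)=-716885347 /392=-1828789.15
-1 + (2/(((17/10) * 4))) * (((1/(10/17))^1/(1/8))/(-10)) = -7/5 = -1.40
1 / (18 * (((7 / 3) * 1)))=1 / 42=0.02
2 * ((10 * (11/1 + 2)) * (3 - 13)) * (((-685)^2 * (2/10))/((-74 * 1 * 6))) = 60999250/111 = 549542.79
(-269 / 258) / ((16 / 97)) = -26093 / 4128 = -6.32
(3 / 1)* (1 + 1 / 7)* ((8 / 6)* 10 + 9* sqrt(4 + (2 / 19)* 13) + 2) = 368 / 7 + 216* sqrt(1938) / 133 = 124.07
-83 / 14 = -5.93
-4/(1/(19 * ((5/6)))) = -63.33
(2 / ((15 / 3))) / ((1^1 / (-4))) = -8 / 5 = -1.60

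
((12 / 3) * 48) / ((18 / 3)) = 32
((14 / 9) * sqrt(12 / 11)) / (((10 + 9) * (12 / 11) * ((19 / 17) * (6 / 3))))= 119 * sqrt(33) / 19494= 0.04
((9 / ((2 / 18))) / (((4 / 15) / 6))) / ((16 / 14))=25515 / 16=1594.69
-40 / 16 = -5 / 2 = -2.50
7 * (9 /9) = 7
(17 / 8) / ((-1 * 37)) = -17 / 296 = -0.06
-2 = -2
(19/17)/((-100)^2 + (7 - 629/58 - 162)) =1102/9696477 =0.00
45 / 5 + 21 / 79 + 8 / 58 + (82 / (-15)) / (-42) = 6880291 / 721665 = 9.53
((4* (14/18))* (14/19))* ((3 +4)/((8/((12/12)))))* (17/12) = 5831/2052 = 2.84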